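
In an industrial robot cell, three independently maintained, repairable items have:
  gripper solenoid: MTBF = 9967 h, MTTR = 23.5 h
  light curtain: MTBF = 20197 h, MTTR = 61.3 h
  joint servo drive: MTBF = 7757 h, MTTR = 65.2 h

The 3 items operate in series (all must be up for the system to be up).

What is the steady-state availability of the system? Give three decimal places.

0.986

A(gripper solenoid) = MTBF/(MTBF+MTTR) = 9967/(9967+23.5) = 0.997648
A(light curtain) = MTBF/(MTBF+MTTR) = 20197/(20197+61.3) = 0.996974
A(joint servo drive) = MTBF/(MTBF+MTTR) = 7757/(7757+65.2) = 0.991665
Series availability: 0.997648 × 0.996974 × 0.991665 = 0.986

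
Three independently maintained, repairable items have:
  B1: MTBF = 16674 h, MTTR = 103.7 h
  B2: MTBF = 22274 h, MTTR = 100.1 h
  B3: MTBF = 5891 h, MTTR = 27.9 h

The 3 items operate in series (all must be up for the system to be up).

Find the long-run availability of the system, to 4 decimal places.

0.9847

A(B1) = MTBF/(MTBF+MTTR) = 16674/(16674+103.7) = 0.993819
A(B2) = MTBF/(MTBF+MTTR) = 22274/(22274+100.1) = 0.995526
A(B3) = MTBF/(MTBF+MTTR) = 5891/(5891+27.9) = 0.995286
Series availability: 0.993819 × 0.995526 × 0.995286 = 0.9847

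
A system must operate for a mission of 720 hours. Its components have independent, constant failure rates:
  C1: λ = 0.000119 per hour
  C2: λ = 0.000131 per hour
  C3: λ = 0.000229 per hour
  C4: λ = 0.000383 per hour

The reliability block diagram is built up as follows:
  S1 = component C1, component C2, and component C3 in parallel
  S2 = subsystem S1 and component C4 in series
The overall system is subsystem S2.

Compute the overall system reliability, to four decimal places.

0.7581

R(C1) = exp(−0.000119 × 720) = 0.917888
R(C2) = exp(−0.000131 × 720) = 0.909992
R(C3) = exp(−0.000229 × 720) = 0.847995
R(C4) = exp(−0.000383 × 720) = 0.758995
Parallel (C1, C2, and C3): 1 − (1 − 0.917888)(1 − 0.909992)(1 − 0.847995) = 0.998877
Series ([0.998877] and C4): 0.998877 × 0.758995 = 0.7581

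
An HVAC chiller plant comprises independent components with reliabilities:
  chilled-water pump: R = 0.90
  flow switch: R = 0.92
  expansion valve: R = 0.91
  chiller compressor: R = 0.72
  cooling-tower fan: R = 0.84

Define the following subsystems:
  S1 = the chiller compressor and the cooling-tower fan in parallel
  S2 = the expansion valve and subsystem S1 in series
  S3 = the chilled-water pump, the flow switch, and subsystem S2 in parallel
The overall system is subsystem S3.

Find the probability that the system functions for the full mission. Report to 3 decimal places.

0.999

Parallel (chiller compressor and cooling-tower fan): 1 − (1 − 0.72000)(1 − 0.84000) = 0.95520
Series (expansion valve and [0.95520]): 0.91000 × 0.95520 = 0.86923
Parallel (chilled-water pump, flow switch, and [0.86923]): 1 − (1 − 0.90000)(1 − 0.92000)(1 − 0.86923) = 0.999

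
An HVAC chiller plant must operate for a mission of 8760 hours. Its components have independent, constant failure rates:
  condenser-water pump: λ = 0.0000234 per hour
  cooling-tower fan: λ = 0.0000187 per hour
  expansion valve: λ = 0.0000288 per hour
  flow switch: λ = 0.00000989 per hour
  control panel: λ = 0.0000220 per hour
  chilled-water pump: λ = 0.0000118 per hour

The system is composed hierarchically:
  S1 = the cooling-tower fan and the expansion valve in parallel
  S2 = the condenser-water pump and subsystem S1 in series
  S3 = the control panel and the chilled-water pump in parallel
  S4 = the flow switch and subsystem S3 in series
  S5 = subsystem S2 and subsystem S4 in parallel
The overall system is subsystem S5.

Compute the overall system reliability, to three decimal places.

R(condenser-water pump) = exp(−0.0000234 × 8760) = 0.81466
R(cooling-tower fan) = exp(−0.0000187 × 8760) = 0.84890
R(expansion valve) = exp(−0.0000288 × 8760) = 0.77702
R(flow switch) = exp(−0.00000989 × 8760) = 0.91701
R(control panel) = exp(−0.0000220 × 8760) = 0.82471
R(chilled-water pump) = exp(−0.0000118 × 8760) = 0.90180
Parallel (cooling-tower fan and expansion valve): 1 − (1 − 0.84890)(1 − 0.77702) = 0.96631
Series (condenser-water pump and [0.96631]): 0.81466 × 0.96631 = 0.78721
Parallel (control panel and chilled-water pump): 1 − (1 − 0.82471)(1 − 0.90180) = 0.98279
Series (flow switch and [0.98279]): 0.91701 × 0.98279 = 0.90123
Parallel ([0.78721] and [0.90123]): 1 − (1 − 0.78721)(1 − 0.90123) = 0.979

0.979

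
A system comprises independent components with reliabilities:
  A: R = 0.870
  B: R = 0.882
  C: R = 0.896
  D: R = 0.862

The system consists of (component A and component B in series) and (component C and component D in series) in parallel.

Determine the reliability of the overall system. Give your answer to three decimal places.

Series (A and B): 0.87000 × 0.88200 = 0.76734
Series (C and D): 0.89600 × 0.86200 = 0.77235
Parallel ([0.76734] and [0.77235]): 1 − (1 − 0.76734)(1 − 0.77235) = 0.947

0.947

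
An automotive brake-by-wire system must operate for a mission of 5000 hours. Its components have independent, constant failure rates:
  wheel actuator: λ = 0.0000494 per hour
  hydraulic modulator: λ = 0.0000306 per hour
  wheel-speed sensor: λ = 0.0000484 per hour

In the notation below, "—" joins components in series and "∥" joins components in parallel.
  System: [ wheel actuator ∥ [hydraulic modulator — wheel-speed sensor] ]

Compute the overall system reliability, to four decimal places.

R(wheel actuator) = exp(−0.0000494 × 5000) = 0.781141
R(hydraulic modulator) = exp(−0.0000306 × 5000) = 0.858130
R(wheel-speed sensor) = exp(−0.0000484 × 5000) = 0.785056
Series (hydraulic modulator and wheel-speed sensor): 0.858130 × 0.785056 = 0.673680
Parallel (wheel actuator and [0.673680]): 1 − (1 − 0.781141)(1 − 0.673680) = 0.9286

0.9286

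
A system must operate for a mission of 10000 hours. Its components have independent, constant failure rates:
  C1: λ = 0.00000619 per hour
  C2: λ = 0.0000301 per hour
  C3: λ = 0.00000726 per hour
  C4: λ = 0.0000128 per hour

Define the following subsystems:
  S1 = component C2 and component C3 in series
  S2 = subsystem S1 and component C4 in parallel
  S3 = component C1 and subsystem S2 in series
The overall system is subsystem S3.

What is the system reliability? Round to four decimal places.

0.9048

R(C1) = exp(−0.00000619 × 10000) = 0.939977
R(C2) = exp(−0.0000301 × 10000) = 0.740078
R(C3) = exp(−0.00000726 × 10000) = 0.929973
R(C4) = exp(−0.0000128 × 10000) = 0.879853
Series (C2 and C3): 0.740078 × 0.929973 = 0.688253
Parallel ([0.688253] and C4): 1 − (1 − 0.688253)(1 − 0.879853) = 0.962545
Series (C1 and [0.962545]): 0.939977 × 0.962545 = 0.9048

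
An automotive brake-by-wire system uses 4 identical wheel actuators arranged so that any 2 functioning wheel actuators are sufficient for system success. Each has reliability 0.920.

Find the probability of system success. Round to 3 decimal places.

0.998

R = Σ_{i=2}^{4} C(4,i) p^i (1−p)^{4−i} with p = 0.920
C(4,2)·0.920^2·0.080^2 = 0.03250
C(4,3)·0.920^3·0.080^1 = 0.24918
C(4,4)·0.920^4·0.080^0 = 0.71639
Sum = 0.998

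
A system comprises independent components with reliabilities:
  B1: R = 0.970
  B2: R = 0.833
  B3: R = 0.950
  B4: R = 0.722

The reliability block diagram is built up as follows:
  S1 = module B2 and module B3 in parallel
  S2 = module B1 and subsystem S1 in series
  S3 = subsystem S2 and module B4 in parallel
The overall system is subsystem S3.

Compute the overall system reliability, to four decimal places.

0.9894

Parallel (B2 and B3): 1 − (1 − 0.833000)(1 − 0.950000) = 0.991650
Series (B1 and [0.991650]): 0.970000 × 0.991650 = 0.961901
Parallel ([0.961901] and B4): 1 − (1 − 0.961901)(1 − 0.722000) = 0.9894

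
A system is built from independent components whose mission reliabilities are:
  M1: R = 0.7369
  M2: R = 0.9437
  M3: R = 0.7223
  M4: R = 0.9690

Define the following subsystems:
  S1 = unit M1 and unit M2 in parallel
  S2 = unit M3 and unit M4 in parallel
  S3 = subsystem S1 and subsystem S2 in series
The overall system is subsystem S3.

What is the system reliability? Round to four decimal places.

0.9767

Parallel (M1 and M2): 1 − (1 − 0.736900)(1 − 0.943700) = 0.985187
Parallel (M3 and M4): 1 − (1 − 0.722300)(1 − 0.969000) = 0.991391
Series ([0.985187] and [0.991391]): 0.985187 × 0.991391 = 0.9767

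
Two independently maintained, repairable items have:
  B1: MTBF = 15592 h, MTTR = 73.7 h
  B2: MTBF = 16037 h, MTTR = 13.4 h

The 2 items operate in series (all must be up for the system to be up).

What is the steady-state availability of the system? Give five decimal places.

A(B1) = MTBF/(MTBF+MTTR) = 15592/(15592+73.7) = 0.995295
A(B2) = MTBF/(MTBF+MTTR) = 16037/(16037+13.4) = 0.999165
Series availability: 0.995295 × 0.999165 = 0.99446

0.99446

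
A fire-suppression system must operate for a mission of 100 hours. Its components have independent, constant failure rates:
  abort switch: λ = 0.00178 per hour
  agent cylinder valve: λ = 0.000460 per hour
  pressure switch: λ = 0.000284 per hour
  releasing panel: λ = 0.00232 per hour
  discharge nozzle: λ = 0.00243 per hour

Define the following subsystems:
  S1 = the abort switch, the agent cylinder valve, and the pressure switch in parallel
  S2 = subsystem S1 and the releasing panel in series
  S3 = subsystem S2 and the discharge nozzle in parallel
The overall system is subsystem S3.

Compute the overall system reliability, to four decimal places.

0.9553

R(abort switch) = exp(−0.00178 × 100) = 0.836942
R(agent cylinder valve) = exp(−0.000460 × 100) = 0.955042
R(pressure switch) = exp(−0.000284 × 100) = 0.971999
R(releasing panel) = exp(−0.00232 × 100) = 0.792946
R(discharge nozzle) = exp(−0.00243 × 100) = 0.784272
Parallel (abort switch, agent cylinder valve, and pressure switch): 1 − (1 − 0.836942)(1 − 0.955042)(1 − 0.971999) = 0.999795
Series ([0.999795] and releasing panel): 0.999795 × 0.792946 = 0.792783
Parallel ([0.792783] and discharge nozzle): 1 − (1 − 0.792783)(1 − 0.784272) = 0.9553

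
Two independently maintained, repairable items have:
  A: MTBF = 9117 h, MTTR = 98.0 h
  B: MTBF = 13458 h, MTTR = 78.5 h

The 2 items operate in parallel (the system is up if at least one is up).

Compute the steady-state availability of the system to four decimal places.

A(A) = MTBF/(MTBF+MTTR) = 9117/(9117+98.0) = 0.989365
A(B) = MTBF/(MTBF+MTTR) = 13458/(13458+78.5) = 0.994201
Parallel availability: 1 − (1 − 0.989365)(1 − 0.994201) = 0.9999

0.9999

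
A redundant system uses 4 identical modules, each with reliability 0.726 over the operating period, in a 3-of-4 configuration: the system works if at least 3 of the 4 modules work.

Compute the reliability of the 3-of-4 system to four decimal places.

0.6972

R = Σ_{i=3}^{4} C(4,i) p^i (1−p)^{4−i} with p = 0.726
C(4,3)·0.726^3·0.274^1 = 0.419392
C(4,4)·0.726^4·0.274^0 = 0.277809
Sum = 0.6972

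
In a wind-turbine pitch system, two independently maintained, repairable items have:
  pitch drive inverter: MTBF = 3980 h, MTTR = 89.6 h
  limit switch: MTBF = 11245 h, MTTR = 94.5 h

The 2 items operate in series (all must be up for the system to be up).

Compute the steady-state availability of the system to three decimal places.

0.970

A(pitch drive inverter) = MTBF/(MTBF+MTTR) = 3980/(3980+89.6) = 0.977983
A(limit switch) = MTBF/(MTBF+MTTR) = 11245/(11245+94.5) = 0.991666
Series availability: 0.977983 × 0.991666 = 0.970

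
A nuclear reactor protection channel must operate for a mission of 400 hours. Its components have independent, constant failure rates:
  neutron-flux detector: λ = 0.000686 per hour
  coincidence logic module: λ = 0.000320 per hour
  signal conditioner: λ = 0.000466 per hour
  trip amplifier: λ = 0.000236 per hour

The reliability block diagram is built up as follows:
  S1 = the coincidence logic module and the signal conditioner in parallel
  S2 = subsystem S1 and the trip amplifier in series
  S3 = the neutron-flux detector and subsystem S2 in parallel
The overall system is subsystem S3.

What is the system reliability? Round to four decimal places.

0.9739

R(neutron-flux detector) = exp(−0.000686 × 400) = 0.760028
R(coincidence logic module) = exp(−0.000320 × 400) = 0.879853
R(signal conditioner) = exp(−0.000466 × 400) = 0.829942
R(trip amplifier) = exp(−0.000236 × 400) = 0.909919
Parallel (coincidence logic module and signal conditioner): 1 − (1 − 0.879853)(1 − 0.829942) = 0.979568
Series ([0.979568] and trip amplifier): 0.979568 × 0.909919 = 0.891328
Parallel (neutron-flux detector and [0.891328]): 1 − (1 − 0.760028)(1 − 0.891328) = 0.9739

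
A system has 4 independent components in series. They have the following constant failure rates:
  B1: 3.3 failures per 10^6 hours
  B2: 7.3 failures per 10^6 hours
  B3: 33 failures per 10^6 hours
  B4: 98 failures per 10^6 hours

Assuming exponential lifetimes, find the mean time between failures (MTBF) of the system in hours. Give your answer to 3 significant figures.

7060

Series of exponential components: λ_sys = Σ λ_i
λ_sys = 0.0000033 + 0.0000073 + 0.000033 + 0.000098 = 1.4160e-04 /h
MTBF = 1 / λ_sys = 7060 h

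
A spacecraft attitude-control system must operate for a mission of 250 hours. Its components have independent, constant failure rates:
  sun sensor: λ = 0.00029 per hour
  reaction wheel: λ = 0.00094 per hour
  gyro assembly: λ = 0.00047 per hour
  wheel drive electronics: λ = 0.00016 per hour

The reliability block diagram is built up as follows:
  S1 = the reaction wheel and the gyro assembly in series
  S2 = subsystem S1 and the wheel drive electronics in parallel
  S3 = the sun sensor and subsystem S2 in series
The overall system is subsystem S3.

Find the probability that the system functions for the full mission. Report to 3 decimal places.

R(sun sensor) = exp(−0.00029 × 250) = 0.93007
R(reaction wheel) = exp(−0.00094 × 250) = 0.79057
R(gyro assembly) = exp(−0.00047 × 250) = 0.88914
R(wheel drive electronics) = exp(−0.00016 × 250) = 0.96079
Series (reaction wheel and gyro assembly): 0.79057 × 0.88914 = 0.70293
Parallel ([0.70293] and wheel drive electronics): 1 − (1 − 0.70293)(1 − 0.96079) = 0.98835
Series (sun sensor and [0.98835]): 0.93007 × 0.98835 = 0.919

0.919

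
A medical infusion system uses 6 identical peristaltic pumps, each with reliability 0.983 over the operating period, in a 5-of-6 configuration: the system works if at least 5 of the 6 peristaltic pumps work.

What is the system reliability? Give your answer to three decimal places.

0.996

R = Σ_{i=5}^{6} C(6,i) p^i (1−p)^{6−i} with p = 0.983
C(6,5)·0.983^5·0.017^1 = 0.09362
C(6,6)·0.983^6·0.017^0 = 0.90224
Sum = 0.996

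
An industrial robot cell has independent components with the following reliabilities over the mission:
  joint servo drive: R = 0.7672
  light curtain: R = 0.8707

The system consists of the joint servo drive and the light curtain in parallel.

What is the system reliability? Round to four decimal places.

0.9699

Parallel (joint servo drive and light curtain): 1 − (1 − 0.767200)(1 − 0.870700) = 0.9699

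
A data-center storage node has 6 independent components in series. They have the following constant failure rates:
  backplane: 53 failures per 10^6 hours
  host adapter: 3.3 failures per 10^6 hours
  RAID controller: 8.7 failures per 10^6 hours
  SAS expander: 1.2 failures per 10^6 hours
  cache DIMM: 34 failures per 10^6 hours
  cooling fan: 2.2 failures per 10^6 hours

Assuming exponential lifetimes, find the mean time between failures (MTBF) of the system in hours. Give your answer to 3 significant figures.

9770

Series of exponential components: λ_sys = Σ λ_i
λ_sys = 0.000053 + 0.0000033 + 0.0000087 + 0.0000012 + 0.000034 + 0.0000022 = 1.0240e-04 /h
MTBF = 1 / λ_sys = 9770 h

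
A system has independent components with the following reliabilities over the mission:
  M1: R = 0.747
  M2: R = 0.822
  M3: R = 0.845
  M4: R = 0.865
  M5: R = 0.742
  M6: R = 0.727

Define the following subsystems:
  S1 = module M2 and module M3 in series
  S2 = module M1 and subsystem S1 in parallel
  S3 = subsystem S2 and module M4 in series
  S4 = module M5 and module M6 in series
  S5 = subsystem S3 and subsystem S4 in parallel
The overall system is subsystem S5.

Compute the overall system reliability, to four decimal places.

0.9070

Series (M2 and M3): 0.822000 × 0.845000 = 0.694590
Parallel (M1 and [0.694590]): 1 − (1 − 0.747000)(1 − 0.694590) = 0.922731
Series ([0.922731] and M4): 0.922731 × 0.865000 = 0.798162
Series (M5 and M6): 0.742000 × 0.727000 = 0.539434
Parallel ([0.798162] and [0.539434]): 1 − (1 − 0.798162)(1 − 0.539434) = 0.9070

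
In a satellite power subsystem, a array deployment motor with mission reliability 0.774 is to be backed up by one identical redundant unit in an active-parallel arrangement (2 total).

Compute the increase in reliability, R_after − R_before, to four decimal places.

R_before = 0.774
R_after = 1 − (1 − 0.774)^2 = 0.9489
ΔR = 0.9489 − 0.774 = 0.1749

0.1749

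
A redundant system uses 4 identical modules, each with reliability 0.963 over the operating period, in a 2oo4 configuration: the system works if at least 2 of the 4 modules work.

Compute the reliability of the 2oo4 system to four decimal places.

R = Σ_{i=2}^{4} C(4,i) p^i (1−p)^{4−i} with p = 0.963
C(4,2)·0.963^2·0.037^2 = 0.007617
C(4,3)·0.963^3·0.037^1 = 0.132172
C(4,4)·0.963^4·0.037^0 = 0.860013
Sum = 0.9998

0.9998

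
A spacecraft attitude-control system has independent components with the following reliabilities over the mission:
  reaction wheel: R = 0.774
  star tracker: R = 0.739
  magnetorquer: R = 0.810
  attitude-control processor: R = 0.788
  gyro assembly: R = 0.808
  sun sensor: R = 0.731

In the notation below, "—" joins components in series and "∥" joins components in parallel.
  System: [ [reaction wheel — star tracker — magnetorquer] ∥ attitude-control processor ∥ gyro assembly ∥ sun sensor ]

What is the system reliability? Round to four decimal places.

0.9941

Series (reaction wheel, star tracker, and magnetorquer): 0.774000 × 0.739000 × 0.810000 = 0.463309
Parallel ([0.463309], attitude-control processor, gyro assembly, and sun sensor): 1 − (1 − 0.463309)(1 − 0.788000)(1 − 0.808000)(1 − 0.731000) = 0.9941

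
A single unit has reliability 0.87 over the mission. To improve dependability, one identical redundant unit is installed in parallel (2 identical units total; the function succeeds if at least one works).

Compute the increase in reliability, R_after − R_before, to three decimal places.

R_before = 0.87
R_after = 1 − (1 − 0.87)^2 = 0.983
ΔR = 0.983 − 0.87 = 0.113

0.113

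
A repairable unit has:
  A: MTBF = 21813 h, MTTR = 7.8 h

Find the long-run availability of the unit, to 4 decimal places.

A(A) = MTBF/(MTBF+MTTR) = 21813/(21813+7.8) = 0.9996

0.9996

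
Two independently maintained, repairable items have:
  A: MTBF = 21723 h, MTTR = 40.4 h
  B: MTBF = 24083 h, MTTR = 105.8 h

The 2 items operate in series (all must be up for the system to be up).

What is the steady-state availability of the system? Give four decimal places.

0.9938

A(A) = MTBF/(MTBF+MTTR) = 21723/(21723+40.4) = 0.998144
A(B) = MTBF/(MTBF+MTTR) = 24083/(24083+105.8) = 0.995626
Series availability: 0.998144 × 0.995626 = 0.9938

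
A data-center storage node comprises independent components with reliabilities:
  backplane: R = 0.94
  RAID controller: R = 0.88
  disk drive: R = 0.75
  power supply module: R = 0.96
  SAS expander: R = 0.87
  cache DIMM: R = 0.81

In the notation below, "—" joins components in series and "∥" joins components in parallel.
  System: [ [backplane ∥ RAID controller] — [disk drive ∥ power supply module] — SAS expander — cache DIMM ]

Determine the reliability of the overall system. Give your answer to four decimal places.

Parallel (backplane and RAID controller): 1 − (1 − 0.940000)(1 − 0.880000) = 0.992800
Parallel (disk drive and power supply module): 1 − (1 − 0.750000)(1 − 0.960000) = 0.990000
Series ([0.992800], [0.990000], SAS expander, and cache DIMM): 0.992800 × 0.990000 × 0.870000 × 0.810000 = 0.6926

0.6926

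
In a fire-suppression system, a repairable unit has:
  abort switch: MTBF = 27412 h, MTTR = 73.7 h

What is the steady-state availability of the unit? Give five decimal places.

A(abort switch) = MTBF/(MTBF+MTTR) = 27412/(27412+73.7) = 0.99732

0.99732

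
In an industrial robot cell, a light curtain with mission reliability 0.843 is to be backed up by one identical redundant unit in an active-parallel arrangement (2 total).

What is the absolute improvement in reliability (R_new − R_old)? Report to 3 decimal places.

R_before = 0.843
R_after = 1 − (1 − 0.843)^2 = 0.975
ΔR = 0.975 − 0.843 = 0.132

0.132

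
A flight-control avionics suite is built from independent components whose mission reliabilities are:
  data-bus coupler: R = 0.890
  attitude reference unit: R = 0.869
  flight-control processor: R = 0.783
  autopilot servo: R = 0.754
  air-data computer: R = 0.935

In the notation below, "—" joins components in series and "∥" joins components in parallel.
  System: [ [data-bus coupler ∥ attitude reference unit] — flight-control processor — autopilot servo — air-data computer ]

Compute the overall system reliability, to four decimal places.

0.5441

Parallel (data-bus coupler and attitude reference unit): 1 − (1 − 0.890000)(1 − 0.869000) = 0.985590
Series ([0.985590], flight-control processor, autopilot servo, and air-data computer): 0.985590 × 0.783000 × 0.754000 × 0.935000 = 0.5441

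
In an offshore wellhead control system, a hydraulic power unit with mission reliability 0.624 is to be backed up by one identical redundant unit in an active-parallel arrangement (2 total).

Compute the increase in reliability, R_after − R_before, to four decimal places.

R_before = 0.624
R_after = 1 − (1 − 0.624)^2 = 0.8586
ΔR = 0.8586 − 0.624 = 0.2346

0.2346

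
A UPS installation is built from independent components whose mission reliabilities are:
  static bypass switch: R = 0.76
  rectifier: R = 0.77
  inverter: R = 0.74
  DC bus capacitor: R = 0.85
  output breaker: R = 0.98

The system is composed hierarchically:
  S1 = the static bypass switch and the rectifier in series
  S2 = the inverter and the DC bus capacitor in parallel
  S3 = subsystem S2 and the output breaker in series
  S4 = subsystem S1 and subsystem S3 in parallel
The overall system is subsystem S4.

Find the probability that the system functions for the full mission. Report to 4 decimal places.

Series (static bypass switch and rectifier): 0.760000 × 0.770000 = 0.585200
Parallel (inverter and DC bus capacitor): 1 − (1 − 0.740000)(1 − 0.850000) = 0.961000
Series ([0.961000] and output breaker): 0.961000 × 0.980000 = 0.941780
Parallel ([0.585200] and [0.941780]): 1 − (1 − 0.585200)(1 − 0.941780) = 0.9759

0.9759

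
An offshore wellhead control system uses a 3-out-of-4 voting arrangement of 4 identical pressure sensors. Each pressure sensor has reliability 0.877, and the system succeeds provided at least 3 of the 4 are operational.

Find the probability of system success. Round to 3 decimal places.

R = Σ_{i=3}^{4} C(4,i) p^i (1−p)^{4−i} with p = 0.877
C(4,3)·0.877^3·0.123^1 = 0.33187
C(4,4)·0.877^4·0.123^0 = 0.59156
Sum = 0.923

0.923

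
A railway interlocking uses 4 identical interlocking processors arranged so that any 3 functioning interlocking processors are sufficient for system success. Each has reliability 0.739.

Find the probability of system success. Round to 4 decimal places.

0.7196

R = Σ_{i=3}^{4} C(4,i) p^i (1−p)^{4−i} with p = 0.739
C(4,3)·0.739^3·0.261^1 = 0.421341
C(4,4)·0.739^4·0.261^0 = 0.298248
Sum = 0.7196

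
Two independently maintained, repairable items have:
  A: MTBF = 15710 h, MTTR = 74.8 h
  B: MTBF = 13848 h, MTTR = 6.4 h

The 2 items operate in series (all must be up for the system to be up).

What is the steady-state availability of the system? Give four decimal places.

A(A) = MTBF/(MTBF+MTTR) = 15710/(15710+74.8) = 0.995261
A(B) = MTBF/(MTBF+MTTR) = 13848/(13848+6.4) = 0.999538
Series availability: 0.995261 × 0.999538 = 0.9948

0.9948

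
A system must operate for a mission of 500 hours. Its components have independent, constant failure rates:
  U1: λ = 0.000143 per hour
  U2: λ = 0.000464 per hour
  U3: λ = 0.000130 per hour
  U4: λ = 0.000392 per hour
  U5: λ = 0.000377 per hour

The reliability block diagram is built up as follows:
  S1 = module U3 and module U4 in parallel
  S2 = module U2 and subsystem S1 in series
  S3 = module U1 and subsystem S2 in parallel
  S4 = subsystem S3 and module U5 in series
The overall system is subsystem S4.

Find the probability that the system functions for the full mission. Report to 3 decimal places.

R(U1) = exp(−0.000143 × 500) = 0.93100
R(U2) = exp(−0.000464 × 500) = 0.79295
R(U3) = exp(−0.000130 × 500) = 0.93707
R(U4) = exp(−0.000392 × 500) = 0.82201
R(U5) = exp(−0.000377 × 500) = 0.82820
Parallel (U3 and U4): 1 − (1 − 0.93707)(1 − 0.82201) = 0.98880
Series (U2 and [0.98880]): 0.79295 × 0.98880 = 0.78407
Parallel (U1 and [0.78407]): 1 − (1 − 0.93100)(1 − 0.78407) = 0.98510
Series ([0.98510] and U5): 0.98510 × 0.82820 = 0.816

0.816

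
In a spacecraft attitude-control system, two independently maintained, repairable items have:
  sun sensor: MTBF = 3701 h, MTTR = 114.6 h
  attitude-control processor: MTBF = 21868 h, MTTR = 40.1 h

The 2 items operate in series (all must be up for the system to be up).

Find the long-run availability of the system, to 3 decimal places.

0.968

A(sun sensor) = MTBF/(MTBF+MTTR) = 3701/(3701+114.6) = 0.969965
A(attitude-control processor) = MTBF/(MTBF+MTTR) = 21868/(21868+40.1) = 0.998170
Series availability: 0.969965 × 0.998170 = 0.968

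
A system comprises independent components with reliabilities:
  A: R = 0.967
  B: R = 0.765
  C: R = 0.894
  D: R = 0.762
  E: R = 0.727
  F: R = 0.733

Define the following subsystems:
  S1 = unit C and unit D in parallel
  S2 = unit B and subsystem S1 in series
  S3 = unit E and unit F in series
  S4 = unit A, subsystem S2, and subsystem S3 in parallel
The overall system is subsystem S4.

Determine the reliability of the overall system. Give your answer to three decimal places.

Parallel (C and D): 1 − (1 − 0.89400)(1 − 0.76200) = 0.97477
Series (B and [0.97477]): 0.76500 × 0.97477 = 0.74570
Series (E and F): 0.72700 × 0.73300 = 0.53289
Parallel (A, [0.74570], and [0.53289]): 1 − (1 − 0.96700)(1 − 0.74570)(1 − 0.53289) = 0.996

0.996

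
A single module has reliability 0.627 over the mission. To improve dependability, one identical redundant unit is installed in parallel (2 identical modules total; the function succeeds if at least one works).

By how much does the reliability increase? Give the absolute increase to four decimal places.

0.2339

R_before = 0.627
R_after = 1 − (1 − 0.627)^2 = 0.8609
ΔR = 0.8609 − 0.627 = 0.2339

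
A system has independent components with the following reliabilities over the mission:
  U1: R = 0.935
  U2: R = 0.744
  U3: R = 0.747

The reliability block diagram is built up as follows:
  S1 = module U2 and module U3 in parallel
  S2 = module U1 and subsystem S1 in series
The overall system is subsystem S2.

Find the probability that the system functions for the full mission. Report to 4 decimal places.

0.8744

Parallel (U2 and U3): 1 − (1 − 0.744000)(1 − 0.747000) = 0.935232
Series (U1 and [0.935232]): 0.935000 × 0.935232 = 0.8744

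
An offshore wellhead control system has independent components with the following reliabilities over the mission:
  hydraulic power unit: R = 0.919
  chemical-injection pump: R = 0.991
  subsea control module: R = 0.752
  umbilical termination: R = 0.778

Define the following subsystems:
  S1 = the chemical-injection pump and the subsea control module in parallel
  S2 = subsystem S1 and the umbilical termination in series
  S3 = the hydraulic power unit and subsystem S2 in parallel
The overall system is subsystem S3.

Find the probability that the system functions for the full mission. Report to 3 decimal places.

0.982

Parallel (chemical-injection pump and subsea control module): 1 − (1 − 0.99100)(1 − 0.75200) = 0.99777
Series ([0.99777] and umbilical termination): 0.99777 × 0.77800 = 0.77627
Parallel (hydraulic power unit and [0.77627]): 1 − (1 − 0.91900)(1 − 0.77627) = 0.982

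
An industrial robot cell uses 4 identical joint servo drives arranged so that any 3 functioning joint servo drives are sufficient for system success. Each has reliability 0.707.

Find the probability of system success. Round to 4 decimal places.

0.6640

R = Σ_{i=3}^{4} C(4,i) p^i (1−p)^{4−i} with p = 0.707
C(4,3)·0.707^3·0.293^1 = 0.414177
C(4,4)·0.707^4·0.293^0 = 0.249849
Sum = 0.6640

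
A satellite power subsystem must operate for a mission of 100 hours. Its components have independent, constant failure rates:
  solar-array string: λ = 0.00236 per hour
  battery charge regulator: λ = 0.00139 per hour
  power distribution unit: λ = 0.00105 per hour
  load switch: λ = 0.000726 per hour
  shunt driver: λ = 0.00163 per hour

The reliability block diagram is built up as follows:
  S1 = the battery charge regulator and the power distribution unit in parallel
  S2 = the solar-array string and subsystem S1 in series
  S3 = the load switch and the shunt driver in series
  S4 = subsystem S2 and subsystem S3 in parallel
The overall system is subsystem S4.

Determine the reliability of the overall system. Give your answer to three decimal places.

R(solar-array string) = exp(−0.00236 × 100) = 0.78978
R(battery charge regulator) = exp(−0.00139 × 100) = 0.87023
R(power distribution unit) = exp(−0.00105 × 100) = 0.90032
R(load switch) = exp(−0.000726 × 100) = 0.92997
R(shunt driver) = exp(−0.00163 × 100) = 0.84959
Parallel (battery charge regulator and power distribution unit): 1 − (1 − 0.87023)(1 − 0.90032) = 0.98706
Series (solar-array string and [0.98706]): 0.78978 × 0.98706 = 0.77956
Series (load switch and shunt driver): 0.92997 × 0.84959 = 0.79009
Parallel ([0.77956] and [0.79009]): 1 − (1 − 0.77956)(1 − 0.79009) = 0.954

0.954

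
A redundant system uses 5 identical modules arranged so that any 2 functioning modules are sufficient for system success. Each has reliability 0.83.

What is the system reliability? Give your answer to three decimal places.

0.996

R = Σ_{i=2}^{5} C(5,i) p^i (1−p)^{5−i} with p = 0.83
C(5,2)·0.83^2·0.17^3 = 0.03385
C(5,3)·0.83^3·0.17^2 = 0.16525
C(5,4)·0.83^4·0.17^1 = 0.40340
C(5,5)·0.83^5·0.17^0 = 0.39390
Sum = 0.996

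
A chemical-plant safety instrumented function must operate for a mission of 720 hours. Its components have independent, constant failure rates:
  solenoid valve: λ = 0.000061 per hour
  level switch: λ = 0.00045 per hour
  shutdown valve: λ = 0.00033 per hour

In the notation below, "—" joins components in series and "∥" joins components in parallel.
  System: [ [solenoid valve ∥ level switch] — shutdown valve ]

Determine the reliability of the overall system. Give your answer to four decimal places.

0.7791

R(solenoid valve) = exp(−0.000061 × 720) = 0.957031
R(level switch) = exp(−0.00045 × 720) = 0.723250
R(shutdown valve) = exp(−0.00033 × 720) = 0.788518
Parallel (solenoid valve and level switch): 1 − (1 − 0.957031)(1 − 0.723250) = 0.988108
Series ([0.988108] and shutdown valve): 0.988108 × 0.788518 = 0.7791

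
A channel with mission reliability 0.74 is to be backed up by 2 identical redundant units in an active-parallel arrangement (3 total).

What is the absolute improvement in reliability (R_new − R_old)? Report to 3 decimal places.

0.242

R_before = 0.74
R_after = 1 − (1 − 0.74)^3 = 0.982
ΔR = 0.982 − 0.74 = 0.242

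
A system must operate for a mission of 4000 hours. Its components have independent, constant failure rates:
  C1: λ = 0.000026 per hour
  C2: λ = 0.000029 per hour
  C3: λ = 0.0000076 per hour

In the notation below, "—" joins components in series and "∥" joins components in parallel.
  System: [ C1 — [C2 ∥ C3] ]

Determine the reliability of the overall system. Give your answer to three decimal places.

0.898

R(C1) = exp(−0.000026 × 4000) = 0.90123
R(C2) = exp(−0.000029 × 4000) = 0.89048
R(C3) = exp(−0.0000076 × 4000) = 0.97006
Parallel (C2 and C3): 1 − (1 − 0.89048)(1 − 0.97006) = 0.99672
Series (C1 and [0.99672]): 0.90123 × 0.99672 = 0.898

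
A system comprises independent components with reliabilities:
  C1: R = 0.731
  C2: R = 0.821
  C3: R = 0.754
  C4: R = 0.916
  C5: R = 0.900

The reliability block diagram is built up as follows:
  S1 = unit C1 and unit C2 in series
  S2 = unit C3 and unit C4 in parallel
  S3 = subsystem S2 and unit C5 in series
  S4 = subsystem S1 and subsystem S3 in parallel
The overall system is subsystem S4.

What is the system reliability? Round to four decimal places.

Series (C1 and C2): 0.731000 × 0.821000 = 0.600151
Parallel (C3 and C4): 1 − (1 − 0.754000)(1 − 0.916000) = 0.979336
Series ([0.979336] and C5): 0.979336 × 0.900000 = 0.881402
Parallel ([0.600151] and [0.881402]): 1 − (1 − 0.600151)(1 − 0.881402) = 0.9526

0.9526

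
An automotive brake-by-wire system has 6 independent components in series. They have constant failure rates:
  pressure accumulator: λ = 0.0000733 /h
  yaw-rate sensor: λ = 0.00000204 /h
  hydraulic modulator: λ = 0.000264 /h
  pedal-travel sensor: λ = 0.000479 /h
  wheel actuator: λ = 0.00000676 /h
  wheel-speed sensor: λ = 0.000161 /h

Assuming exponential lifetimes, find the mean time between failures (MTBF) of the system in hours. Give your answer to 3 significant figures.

Series of exponential components: λ_sys = Σ λ_i
λ_sys = 0.0000733 + 0.00000204 + 0.000264 + 0.000479 + 0.00000676 + 0.000161 = 9.8610e-04 /h
MTBF = 1 / λ_sys = 1010 h

1010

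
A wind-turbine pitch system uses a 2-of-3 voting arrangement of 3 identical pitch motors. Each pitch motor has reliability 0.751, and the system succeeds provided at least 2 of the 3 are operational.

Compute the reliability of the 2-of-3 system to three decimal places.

R = Σ_{i=2}^{3} C(3,i) p^i (1−p)^{3−i} with p = 0.751
C(3,2)·0.751^2·0.249^1 = 0.42131
C(3,3)·0.751^3·0.249^0 = 0.42356
Sum = 0.845

0.845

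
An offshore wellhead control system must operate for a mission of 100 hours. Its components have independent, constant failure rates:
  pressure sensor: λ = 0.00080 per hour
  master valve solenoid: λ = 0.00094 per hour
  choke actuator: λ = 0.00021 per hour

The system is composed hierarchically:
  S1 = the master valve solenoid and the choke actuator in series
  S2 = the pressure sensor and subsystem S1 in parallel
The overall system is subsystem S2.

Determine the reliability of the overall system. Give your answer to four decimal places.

0.9916

R(pressure sensor) = exp(−0.00080 × 100) = 0.923116
R(master valve solenoid) = exp(−0.00094 × 100) = 0.910283
R(choke actuator) = exp(−0.00021 × 100) = 0.979219
Series (master valve solenoid and choke actuator): 0.910283 × 0.979219 = 0.891366
Parallel (pressure sensor and [0.891366]): 1 − (1 − 0.923116)(1 − 0.891366) = 0.9916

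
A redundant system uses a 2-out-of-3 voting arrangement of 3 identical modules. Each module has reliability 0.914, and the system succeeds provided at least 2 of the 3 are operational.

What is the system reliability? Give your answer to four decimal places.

R = Σ_{i=2}^{3} C(3,i) p^i (1−p)^{3−i} with p = 0.914
C(3,2)·0.914^2·0.086^1 = 0.215532
C(3,3)·0.914^3·0.086^0 = 0.763552
Sum = 0.9791

0.9791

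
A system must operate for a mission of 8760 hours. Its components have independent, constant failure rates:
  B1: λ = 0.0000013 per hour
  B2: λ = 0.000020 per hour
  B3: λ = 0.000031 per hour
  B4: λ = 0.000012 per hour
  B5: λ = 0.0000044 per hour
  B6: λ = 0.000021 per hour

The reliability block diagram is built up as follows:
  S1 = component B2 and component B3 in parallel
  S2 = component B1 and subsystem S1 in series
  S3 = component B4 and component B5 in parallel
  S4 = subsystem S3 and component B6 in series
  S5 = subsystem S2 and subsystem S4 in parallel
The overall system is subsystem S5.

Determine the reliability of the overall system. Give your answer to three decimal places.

R(B1) = exp(−0.0000013 × 8760) = 0.98868
R(B2) = exp(−0.000020 × 8760) = 0.83929
R(B3) = exp(−0.000031 × 8760) = 0.76219
R(B4) = exp(−0.000012 × 8760) = 0.90022
R(B5) = exp(−0.0000044 × 8760) = 0.96219
R(B6) = exp(−0.000021 × 8760) = 0.83197
Parallel (B2 and B3): 1 − (1 − 0.83929)(1 − 0.76219) = 0.96178
Series (B1 and [0.96178]): 0.98868 × 0.96178 = 0.95089
Parallel (B4 and B5): 1 − (1 − 0.90022)(1 − 0.96219) = 0.99623
Series ([0.99623] and B6): 0.99623 × 0.83197 = 0.82883
Parallel ([0.95089] and [0.82883]): 1 − (1 − 0.95089)(1 − 0.82883) = 0.992

0.992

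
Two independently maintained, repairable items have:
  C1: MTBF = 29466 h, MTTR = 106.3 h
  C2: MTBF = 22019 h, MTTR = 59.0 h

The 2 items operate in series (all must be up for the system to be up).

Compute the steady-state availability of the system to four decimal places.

A(C1) = MTBF/(MTBF+MTTR) = 29466/(29466+106.3) = 0.996405
A(C2) = MTBF/(MTBF+MTTR) = 22019/(22019+59.0) = 0.997328
Series availability: 0.996405 × 0.997328 = 0.9937

0.9937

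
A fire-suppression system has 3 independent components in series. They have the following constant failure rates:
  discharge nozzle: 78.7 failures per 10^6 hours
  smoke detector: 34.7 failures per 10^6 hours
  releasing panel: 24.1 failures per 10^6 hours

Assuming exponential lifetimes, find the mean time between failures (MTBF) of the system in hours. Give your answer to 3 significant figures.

7270

Series of exponential components: λ_sys = Σ λ_i
λ_sys = 0.0000787 + 0.0000347 + 0.0000241 = 1.3750e-04 /h
MTBF = 1 / λ_sys = 7270 h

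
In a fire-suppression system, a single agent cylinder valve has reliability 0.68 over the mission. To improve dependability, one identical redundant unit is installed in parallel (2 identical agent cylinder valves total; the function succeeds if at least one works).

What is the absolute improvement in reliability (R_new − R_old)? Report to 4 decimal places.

R_before = 0.68
R_after = 1 − (1 − 0.68)^2 = 0.8976
ΔR = 0.8976 − 0.68 = 0.2176

0.2176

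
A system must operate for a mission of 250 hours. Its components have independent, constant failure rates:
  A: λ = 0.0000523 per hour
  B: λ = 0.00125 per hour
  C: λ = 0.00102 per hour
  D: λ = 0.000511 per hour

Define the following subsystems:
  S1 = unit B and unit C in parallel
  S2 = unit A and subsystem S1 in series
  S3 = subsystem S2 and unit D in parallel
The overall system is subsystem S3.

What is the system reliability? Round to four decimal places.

R(A) = exp(−0.0000523 × 250) = 0.987010
R(B) = exp(−0.00125 × 250) = 0.731616
R(C) = exp(−0.00102 × 250) = 0.774916
R(D) = exp(−0.000511 × 250) = 0.880073
Parallel (B and C): 1 − (1 − 0.731616)(1 − 0.774916) = 0.939591
Series (A and [0.939591]): 0.987010 × 0.939591 = 0.927386
Parallel ([0.927386] and D): 1 − (1 − 0.927386)(1 − 0.880073) = 0.9913

0.9913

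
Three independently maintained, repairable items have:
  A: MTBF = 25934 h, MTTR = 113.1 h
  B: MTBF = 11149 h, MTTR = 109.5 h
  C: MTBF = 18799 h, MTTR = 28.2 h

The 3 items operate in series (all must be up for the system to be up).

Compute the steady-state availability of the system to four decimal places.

A(A) = MTBF/(MTBF+MTTR) = 25934/(25934+113.1) = 0.995658
A(B) = MTBF/(MTBF+MTTR) = 11149/(11149+109.5) = 0.990274
A(C) = MTBF/(MTBF+MTTR) = 18799/(18799+28.2) = 0.998502
Series availability: 0.995658 × 0.990274 × 0.998502 = 0.9845

0.9845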